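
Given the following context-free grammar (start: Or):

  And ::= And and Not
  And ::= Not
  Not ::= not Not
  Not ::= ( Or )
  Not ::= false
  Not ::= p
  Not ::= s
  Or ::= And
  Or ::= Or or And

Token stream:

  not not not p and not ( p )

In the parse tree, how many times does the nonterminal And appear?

3

[Or [And [And [Not not [Not not [Not not [Not p]]]]] and [Not not [Not ( [Or [And [Not p]]] )]]]]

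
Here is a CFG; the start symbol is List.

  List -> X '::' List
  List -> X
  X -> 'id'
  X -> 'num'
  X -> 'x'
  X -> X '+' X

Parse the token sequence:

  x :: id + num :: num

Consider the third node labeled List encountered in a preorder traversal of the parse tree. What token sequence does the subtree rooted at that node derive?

[List [X x] :: [List [X [X id] + [X num]] :: [List [X num]]]]

num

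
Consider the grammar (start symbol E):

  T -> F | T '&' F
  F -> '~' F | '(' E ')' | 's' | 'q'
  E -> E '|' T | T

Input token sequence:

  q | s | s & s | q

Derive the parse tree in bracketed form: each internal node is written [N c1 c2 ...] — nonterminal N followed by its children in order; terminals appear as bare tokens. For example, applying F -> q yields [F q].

[E [E [E [E [T [F q]]] | [T [F s]]] | [T [T [F s]] & [F s]]] | [T [F q]]]

E
E | T
E | T | T
E | T | T | T
T | T | T | T
F | T | T | T
q | T | T | T
q | F | T | T
q | s | T | T
q | s | T & F | T
q | s | F & F | T
q | s | s & F | T
q | s | s & s | T
q | s | s & s | F
q | s | s & s | q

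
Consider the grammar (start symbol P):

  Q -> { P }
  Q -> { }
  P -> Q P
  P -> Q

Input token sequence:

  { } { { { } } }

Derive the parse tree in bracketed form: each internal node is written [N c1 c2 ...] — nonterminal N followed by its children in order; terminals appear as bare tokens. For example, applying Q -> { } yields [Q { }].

[P [Q { }] [P [Q { [P [Q { [P [Q { }]] }]] }]]]

P
Q P
{ } P
{ } Q
{ } { P }
{ } { Q }
{ } { { P } }
{ } { { Q } }
{ } { { { } } }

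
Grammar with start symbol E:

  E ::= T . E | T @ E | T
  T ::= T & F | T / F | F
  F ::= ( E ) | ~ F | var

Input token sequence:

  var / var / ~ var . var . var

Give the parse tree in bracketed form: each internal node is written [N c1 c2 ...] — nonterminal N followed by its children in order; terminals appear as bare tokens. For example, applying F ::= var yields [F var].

[E [T [T [T [F var]] / [F var]] / [F ~ [F var]]] . [E [T [F var]] . [E [T [F var]]]]]

E
T . E
T / F . E
T / F / F . E
F / F / F . E
var / F / F . E
var / var / F . E
var / var / ~ F . E
var / var / ~ var . E
var / var / ~ var . T . E
var / var / ~ var . F . E
var / var / ~ var . var . E
var / var / ~ var . var . T
var / var / ~ var . var . F
var / var / ~ var . var . var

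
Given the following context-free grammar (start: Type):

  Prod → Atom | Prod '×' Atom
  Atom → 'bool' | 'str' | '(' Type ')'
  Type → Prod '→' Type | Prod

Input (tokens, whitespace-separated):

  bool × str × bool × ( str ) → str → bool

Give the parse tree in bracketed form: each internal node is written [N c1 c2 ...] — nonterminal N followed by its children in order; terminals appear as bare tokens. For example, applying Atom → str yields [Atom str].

Type
Prod → Type
Prod × Atom → Type
Prod × Atom × Atom → Type
Prod × Atom × Atom × Atom → Type
Atom × Atom × Atom × Atom → Type
bool × Atom × Atom × Atom → Type
bool × str × Atom × Atom → Type
bool × str × bool × Atom → Type
bool × str × bool × ( Type ) → Type
bool × str × bool × ( Prod ) → Type
bool × str × bool × ( Atom ) → Type
bool × str × bool × ( str ) → Type
bool × str × bool × ( str ) → Prod → Type
bool × str × bool × ( str ) → Atom → Type
bool × str × bool × ( str ) → str → Type
bool × str × bool × ( str ) → str → Prod
bool × str × bool × ( str ) → str → Atom
bool × str × bool × ( str ) → str → bool

[Type [Prod [Prod [Prod [Prod [Atom bool]] × [Atom str]] × [Atom bool]] × [Atom ( [Type [Prod [Atom str]]] )]] → [Type [Prod [Atom str]] → [Type [Prod [Atom bool]]]]]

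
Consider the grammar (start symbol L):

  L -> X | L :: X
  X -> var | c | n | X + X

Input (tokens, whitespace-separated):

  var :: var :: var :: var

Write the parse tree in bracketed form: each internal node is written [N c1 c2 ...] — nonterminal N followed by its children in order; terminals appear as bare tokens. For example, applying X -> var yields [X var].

[L [L [L [L [X var]] :: [X var]] :: [X var]] :: [X var]]

L
L :: X
L :: X :: X
L :: X :: X :: X
X :: X :: X :: X
var :: X :: X :: X
var :: var :: X :: X
var :: var :: var :: X
var :: var :: var :: var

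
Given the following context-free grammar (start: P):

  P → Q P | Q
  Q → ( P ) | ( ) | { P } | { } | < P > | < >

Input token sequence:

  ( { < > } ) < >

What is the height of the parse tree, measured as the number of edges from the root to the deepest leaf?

6

[P [Q ( [P [Q { [P [Q < >]] }]] )] [P [Q < >]]]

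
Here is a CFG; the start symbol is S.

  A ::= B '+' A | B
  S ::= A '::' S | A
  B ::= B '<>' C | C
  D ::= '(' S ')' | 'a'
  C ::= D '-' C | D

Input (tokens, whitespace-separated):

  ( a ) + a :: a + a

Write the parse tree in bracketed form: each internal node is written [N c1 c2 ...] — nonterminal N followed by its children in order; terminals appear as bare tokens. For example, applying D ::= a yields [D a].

[S [A [B [C [D ( [S [A [B [C [D a]]]]] )]]] + [A [B [C [D a]]]]] :: [S [A [B [C [D a]]] + [A [B [C [D a]]]]]]]

S
A :: S
B + A :: S
C + A :: S
D + A :: S
( S ) + A :: S
( A ) + A :: S
( B ) + A :: S
( C ) + A :: S
( D ) + A :: S
( a ) + A :: S
( a ) + B :: S
( a ) + C :: S
( a ) + D :: S
( a ) + a :: S
( a ) + a :: A
( a ) + a :: B + A
( a ) + a :: C + A
( a ) + a :: D + A
( a ) + a :: a + A
( a ) + a :: a + B
( a ) + a :: a + C
( a ) + a :: a + D
( a ) + a :: a + a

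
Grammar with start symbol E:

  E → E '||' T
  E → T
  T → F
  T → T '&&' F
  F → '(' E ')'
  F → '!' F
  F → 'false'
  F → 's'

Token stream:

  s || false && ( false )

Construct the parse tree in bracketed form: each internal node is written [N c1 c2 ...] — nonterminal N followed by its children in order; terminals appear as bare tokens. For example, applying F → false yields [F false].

E
E || T
T || T
F || T
s || T
s || T && F
s || F && F
s || false && F
s || false && ( E )
s || false && ( T )
s || false && ( F )
s || false && ( false )

[E [E [T [F s]]] || [T [T [F false]] && [F ( [E [T [F false]]] )]]]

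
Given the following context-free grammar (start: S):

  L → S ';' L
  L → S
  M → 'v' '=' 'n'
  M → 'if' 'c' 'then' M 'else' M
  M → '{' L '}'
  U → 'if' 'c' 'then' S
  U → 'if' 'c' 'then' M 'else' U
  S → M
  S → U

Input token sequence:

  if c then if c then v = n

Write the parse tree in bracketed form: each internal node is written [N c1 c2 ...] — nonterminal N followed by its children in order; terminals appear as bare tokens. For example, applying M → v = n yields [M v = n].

[S [U if c then [S [U if c then [S [M v = n]]]]]]

S
U
if c then S
if c then U
if c then if c then S
if c then if c then M
if c then if c then v = n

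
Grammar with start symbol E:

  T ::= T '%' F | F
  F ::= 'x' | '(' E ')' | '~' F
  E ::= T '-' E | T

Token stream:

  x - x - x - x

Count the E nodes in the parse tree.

4

[E [T [F x]] - [E [T [F x]] - [E [T [F x]] - [E [T [F x]]]]]]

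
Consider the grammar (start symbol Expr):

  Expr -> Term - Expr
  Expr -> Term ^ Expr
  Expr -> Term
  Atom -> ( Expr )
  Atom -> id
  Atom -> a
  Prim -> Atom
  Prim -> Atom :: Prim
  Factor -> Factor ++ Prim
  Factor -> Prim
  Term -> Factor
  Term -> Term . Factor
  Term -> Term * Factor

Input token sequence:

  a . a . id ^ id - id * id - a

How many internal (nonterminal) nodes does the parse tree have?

[Expr [Term [Term [Term [Factor [Prim [Atom a]]]] . [Factor [Prim [Atom a]]]] . [Factor [Prim [Atom id]]]] ^ [Expr [Term [Factor [Prim [Atom id]]]] - [Expr [Term [Term [Factor [Prim [Atom id]]]] * [Factor [Prim [Atom id]]]] - [Expr [Term [Factor [Prim [Atom a]]]]]]]]

32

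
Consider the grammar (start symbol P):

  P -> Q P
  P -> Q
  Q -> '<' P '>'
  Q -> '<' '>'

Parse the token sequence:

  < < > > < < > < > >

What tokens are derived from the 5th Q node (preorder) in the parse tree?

< >

[P [Q < [P [Q < >]] >] [P [Q < [P [Q < >] [P [Q < >]]] >]]]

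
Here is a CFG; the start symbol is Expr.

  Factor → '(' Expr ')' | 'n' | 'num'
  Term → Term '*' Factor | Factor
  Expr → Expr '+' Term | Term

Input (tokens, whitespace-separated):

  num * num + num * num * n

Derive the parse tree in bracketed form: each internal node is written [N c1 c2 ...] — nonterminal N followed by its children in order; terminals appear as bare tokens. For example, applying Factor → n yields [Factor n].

[Expr [Expr [Term [Term [Factor num]] * [Factor num]]] + [Term [Term [Term [Factor num]] * [Factor num]] * [Factor n]]]

Expr
Expr + Term
Term + Term
Term * Factor + Term
Factor * Factor + Term
num * Factor + Term
num * num + Term
num * num + Term * Factor
num * num + Term * Factor * Factor
num * num + Factor * Factor * Factor
num * num + num * Factor * Factor
num * num + num * num * Factor
num * num + num * num * n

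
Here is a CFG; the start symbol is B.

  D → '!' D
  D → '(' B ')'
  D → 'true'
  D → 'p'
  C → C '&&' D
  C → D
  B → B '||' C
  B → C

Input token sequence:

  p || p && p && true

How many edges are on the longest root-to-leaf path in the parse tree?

[B [B [C [D p]]] || [C [C [C [D p]] && [D p]] && [D true]]]

5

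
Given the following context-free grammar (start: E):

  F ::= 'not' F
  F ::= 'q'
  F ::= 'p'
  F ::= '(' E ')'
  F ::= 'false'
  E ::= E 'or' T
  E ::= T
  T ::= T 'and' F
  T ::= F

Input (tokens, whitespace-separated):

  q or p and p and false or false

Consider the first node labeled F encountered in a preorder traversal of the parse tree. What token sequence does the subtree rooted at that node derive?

q

[E [E [E [T [F q]]] or [T [T [T [F p]] and [F p]] and [F false]]] or [T [F false]]]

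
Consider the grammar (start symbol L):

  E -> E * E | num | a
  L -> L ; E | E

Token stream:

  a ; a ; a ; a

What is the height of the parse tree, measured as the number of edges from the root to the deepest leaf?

5

[L [L [L [L [E a]] ; [E a]] ; [E a]] ; [E a]]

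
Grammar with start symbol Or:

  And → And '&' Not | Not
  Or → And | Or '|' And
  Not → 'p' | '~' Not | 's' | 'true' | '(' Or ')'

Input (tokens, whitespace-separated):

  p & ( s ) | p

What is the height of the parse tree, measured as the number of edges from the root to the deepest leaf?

[Or [Or [And [And [Not p]] & [Not ( [Or [And [Not s]]] )]]] | [And [Not p]]]

7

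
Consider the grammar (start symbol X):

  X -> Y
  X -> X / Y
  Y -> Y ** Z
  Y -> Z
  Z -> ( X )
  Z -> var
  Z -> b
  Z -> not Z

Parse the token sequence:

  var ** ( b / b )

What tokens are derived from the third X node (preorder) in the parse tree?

[X [Y [Y [Z var]] ** [Z ( [X [X [Y [Z b]]] / [Y [Z b]]] )]]]

b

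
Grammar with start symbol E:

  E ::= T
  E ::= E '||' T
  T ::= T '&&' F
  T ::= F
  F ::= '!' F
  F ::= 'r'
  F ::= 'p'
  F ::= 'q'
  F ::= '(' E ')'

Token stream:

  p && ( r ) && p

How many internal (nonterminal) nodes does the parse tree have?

10

[E [T [T [T [F p]] && [F ( [E [T [F r]]] )]] && [F p]]]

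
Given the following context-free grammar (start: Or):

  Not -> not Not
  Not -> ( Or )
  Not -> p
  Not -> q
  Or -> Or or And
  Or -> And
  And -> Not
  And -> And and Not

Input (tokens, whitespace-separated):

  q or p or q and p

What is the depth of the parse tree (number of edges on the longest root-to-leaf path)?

[Or [Or [Or [And [Not q]]] or [And [Not p]]] or [And [And [Not q]] and [Not p]]]

5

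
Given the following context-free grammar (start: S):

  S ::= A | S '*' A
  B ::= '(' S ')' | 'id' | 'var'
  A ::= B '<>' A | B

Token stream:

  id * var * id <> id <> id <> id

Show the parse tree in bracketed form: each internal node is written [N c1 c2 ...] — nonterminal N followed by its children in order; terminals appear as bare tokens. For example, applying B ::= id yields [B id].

[S [S [S [A [B id]]] * [A [B var]]] * [A [B id] <> [A [B id] <> [A [B id] <> [A [B id]]]]]]

S
S * A
S * A * A
A * A * A
B * A * A
id * A * A
id * B * A
id * var * A
id * var * B <> A
id * var * id <> A
id * var * id <> B <> A
id * var * id <> id <> A
id * var * id <> id <> B <> A
id * var * id <> id <> id <> A
id * var * id <> id <> id <> B
id * var * id <> id <> id <> id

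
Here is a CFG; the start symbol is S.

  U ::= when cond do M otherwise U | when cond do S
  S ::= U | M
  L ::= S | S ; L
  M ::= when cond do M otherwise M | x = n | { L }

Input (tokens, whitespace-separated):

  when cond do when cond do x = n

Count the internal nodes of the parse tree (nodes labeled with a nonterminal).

6

[S [U when cond do [S [U when cond do [S [M x = n]]]]]]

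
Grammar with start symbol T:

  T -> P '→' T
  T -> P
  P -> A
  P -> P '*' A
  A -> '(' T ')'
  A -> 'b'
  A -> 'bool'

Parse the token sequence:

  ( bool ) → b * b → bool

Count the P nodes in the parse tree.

[T [P [A ( [T [P [A bool]]] )]] → [T [P [P [A b]] * [A b]] → [T [P [A bool]]]]]

5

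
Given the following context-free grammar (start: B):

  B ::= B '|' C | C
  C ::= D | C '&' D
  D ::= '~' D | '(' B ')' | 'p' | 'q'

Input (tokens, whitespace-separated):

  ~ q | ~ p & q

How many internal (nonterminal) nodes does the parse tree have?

[B [B [C [D ~ [D q]]]] | [C [C [D ~ [D p]]] & [D q]]]

10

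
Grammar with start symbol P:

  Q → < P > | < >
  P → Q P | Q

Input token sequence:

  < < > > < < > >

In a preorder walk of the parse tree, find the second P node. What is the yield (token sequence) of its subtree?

[P [Q < [P [Q < >]] >] [P [Q < [P [Q < >]] >]]]

< >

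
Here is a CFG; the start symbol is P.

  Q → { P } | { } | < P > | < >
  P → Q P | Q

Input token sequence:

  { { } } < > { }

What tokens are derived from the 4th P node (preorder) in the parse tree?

[P [Q { [P [Q { }]] }] [P [Q < >] [P [Q { }]]]]

{ }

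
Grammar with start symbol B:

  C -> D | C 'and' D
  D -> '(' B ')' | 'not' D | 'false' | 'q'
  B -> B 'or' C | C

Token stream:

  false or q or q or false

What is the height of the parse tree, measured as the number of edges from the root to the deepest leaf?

[B [B [B [B [C [D false]]] or [C [D q]]] or [C [D q]]] or [C [D false]]]

6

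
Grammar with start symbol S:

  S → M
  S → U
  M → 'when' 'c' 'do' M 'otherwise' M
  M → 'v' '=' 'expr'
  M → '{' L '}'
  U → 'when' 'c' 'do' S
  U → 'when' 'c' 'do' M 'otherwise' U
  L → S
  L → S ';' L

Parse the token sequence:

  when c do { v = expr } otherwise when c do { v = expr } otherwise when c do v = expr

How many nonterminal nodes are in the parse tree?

14

[S [U when c do [M { [L [S [M v = expr]]] }] otherwise [U when c do [M { [L [S [M v = expr]]] }] otherwise [U when c do [S [M v = expr]]]]]]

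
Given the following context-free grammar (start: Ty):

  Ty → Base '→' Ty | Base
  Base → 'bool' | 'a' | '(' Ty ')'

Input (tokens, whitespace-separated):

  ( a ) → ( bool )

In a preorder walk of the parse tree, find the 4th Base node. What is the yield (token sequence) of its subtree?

bool

[Ty [Base ( [Ty [Base a]] )] → [Ty [Base ( [Ty [Base bool]] )]]]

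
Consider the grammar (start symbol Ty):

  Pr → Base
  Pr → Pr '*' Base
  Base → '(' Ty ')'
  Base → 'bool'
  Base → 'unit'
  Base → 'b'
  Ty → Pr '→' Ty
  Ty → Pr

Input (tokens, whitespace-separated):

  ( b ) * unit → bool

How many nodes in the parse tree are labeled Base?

4

[Ty [Pr [Pr [Base ( [Ty [Pr [Base b]]] )]] * [Base unit]] → [Ty [Pr [Base bool]]]]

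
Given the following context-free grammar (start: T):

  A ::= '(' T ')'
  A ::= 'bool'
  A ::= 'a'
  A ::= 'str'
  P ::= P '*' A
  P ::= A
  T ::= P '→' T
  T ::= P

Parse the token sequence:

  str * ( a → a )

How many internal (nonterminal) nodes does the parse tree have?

11

[T [P [P [A str]] * [A ( [T [P [A a]] → [T [P [A a]]]] )]]]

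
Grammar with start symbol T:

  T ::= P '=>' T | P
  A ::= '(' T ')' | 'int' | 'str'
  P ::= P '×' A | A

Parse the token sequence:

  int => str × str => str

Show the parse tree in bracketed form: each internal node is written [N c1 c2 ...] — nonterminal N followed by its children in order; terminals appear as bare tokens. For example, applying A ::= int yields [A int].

[T [P [A int]] => [T [P [P [A str]] × [A str]] => [T [P [A str]]]]]

T
P => T
A => T
int => T
int => P => T
int => P × A => T
int => A × A => T
int => str × A => T
int => str × str => T
int => str × str => P
int => str × str => A
int => str × str => str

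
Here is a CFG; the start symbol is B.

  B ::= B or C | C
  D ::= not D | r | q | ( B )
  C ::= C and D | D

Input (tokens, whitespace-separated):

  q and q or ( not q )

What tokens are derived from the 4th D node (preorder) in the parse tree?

[B [B [C [C [D q]] and [D q]]] or [C [D ( [B [C [D not [D q]]]] )]]]

not q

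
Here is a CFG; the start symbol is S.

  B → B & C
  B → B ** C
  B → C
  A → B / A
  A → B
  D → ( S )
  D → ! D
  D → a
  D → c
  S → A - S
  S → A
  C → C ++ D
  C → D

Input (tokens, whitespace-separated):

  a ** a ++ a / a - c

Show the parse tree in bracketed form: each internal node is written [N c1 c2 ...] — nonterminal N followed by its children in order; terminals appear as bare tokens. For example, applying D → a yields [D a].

S
A - S
B / A - S
B ** C / A - S
C ** C / A - S
D ** C / A - S
a ** C / A - S
a ** C ++ D / A - S
a ** D ++ D / A - S
a ** a ++ D / A - S
a ** a ++ a / A - S
a ** a ++ a / B - S
a ** a ++ a / C - S
a ** a ++ a / D - S
a ** a ++ a / a - S
a ** a ++ a / a - A
a ** a ++ a / a - B
a ** a ++ a / a - C
a ** a ++ a / a - D
a ** a ++ a / a - c

[S [A [B [B [C [D a]]] ** [C [C [D a]] ++ [D a]]] / [A [B [C [D a]]]]] - [S [A [B [C [D c]]]]]]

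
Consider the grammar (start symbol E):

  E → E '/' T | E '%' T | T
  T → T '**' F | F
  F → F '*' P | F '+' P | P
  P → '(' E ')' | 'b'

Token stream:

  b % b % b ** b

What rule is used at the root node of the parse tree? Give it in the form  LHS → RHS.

E → E '%' T

[E [E [E [T [F [P b]]]] % [T [F [P b]]]] % [T [T [F [P b]]] ** [F [P b]]]]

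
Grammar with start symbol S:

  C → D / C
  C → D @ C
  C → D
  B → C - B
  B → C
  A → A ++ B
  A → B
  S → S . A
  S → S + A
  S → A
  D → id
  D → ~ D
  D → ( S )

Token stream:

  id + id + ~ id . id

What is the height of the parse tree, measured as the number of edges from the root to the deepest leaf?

[S [S [S [S [A [B [C [D id]]]]] + [A [B [C [D id]]]]] + [A [B [C [D ~ [D id]]]]]] . [A [B [C [D id]]]]]

8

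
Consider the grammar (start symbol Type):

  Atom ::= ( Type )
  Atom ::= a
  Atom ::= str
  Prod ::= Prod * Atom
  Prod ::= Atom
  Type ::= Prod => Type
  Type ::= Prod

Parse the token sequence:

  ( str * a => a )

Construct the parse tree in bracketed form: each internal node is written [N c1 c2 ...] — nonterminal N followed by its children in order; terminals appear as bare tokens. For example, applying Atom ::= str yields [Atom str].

[Type [Prod [Atom ( [Type [Prod [Prod [Atom str]] * [Atom a]] => [Type [Prod [Atom a]]]] )]]]

Type
Prod
Atom
( Type )
( Prod => Type )
( Prod * Atom => Type )
( Atom * Atom => Type )
( str * Atom => Type )
( str * a => Type )
( str * a => Prod )
( str * a => Atom )
( str * a => a )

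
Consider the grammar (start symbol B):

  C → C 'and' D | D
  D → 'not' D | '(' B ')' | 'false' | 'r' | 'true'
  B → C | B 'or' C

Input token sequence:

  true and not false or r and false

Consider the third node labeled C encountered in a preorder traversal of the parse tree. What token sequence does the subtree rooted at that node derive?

[B [B [C [C [D true]] and [D not [D false]]]] or [C [C [D r]] and [D false]]]

r and false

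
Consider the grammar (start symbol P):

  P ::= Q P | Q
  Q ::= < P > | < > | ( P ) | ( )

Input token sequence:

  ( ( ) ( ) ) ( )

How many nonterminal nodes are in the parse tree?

[P [Q ( [P [Q ( )] [P [Q ( )]]] )] [P [Q ( )]]]

8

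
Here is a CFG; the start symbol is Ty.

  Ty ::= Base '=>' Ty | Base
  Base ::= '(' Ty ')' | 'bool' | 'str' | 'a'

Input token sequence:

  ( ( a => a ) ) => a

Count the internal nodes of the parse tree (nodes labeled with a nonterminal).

[Ty [Base ( [Ty [Base ( [Ty [Base a] => [Ty [Base a]]] )]] )] => [Ty [Base a]]]

10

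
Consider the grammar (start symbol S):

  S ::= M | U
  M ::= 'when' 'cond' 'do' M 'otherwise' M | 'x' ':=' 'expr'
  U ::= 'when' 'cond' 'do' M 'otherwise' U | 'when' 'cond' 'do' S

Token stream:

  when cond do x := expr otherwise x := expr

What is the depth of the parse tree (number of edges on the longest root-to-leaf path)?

3

[S [M when cond do [M x := expr] otherwise [M x := expr]]]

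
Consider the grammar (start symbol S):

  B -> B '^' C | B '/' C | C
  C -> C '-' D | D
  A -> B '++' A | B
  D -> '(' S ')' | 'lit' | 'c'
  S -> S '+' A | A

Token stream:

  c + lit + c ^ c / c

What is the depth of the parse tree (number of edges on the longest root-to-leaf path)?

7

[S [S [S [A [B [C [D c]]]]] + [A [B [C [D lit]]]]] + [A [B [B [B [C [D c]]] ^ [C [D c]]] / [C [D c]]]]]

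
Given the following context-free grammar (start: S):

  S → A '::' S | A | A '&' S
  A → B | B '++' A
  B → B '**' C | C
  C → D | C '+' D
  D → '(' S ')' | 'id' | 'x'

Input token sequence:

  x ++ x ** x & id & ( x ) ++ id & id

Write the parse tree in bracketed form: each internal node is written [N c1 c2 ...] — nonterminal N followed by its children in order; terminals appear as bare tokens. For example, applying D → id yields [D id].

[S [A [B [C [D x]]] ++ [A [B [B [C [D x]]] ** [C [D x]]]]] & [S [A [B [C [D id]]]] & [S [A [B [C [D ( [S [A [B [C [D x]]]]] )]]] ++ [A [B [C [D id]]]]] & [S [A [B [C [D id]]]]]]]]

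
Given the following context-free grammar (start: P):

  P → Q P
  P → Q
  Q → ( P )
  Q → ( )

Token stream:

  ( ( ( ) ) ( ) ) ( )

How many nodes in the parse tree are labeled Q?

5

[P [Q ( [P [Q ( [P [Q ( )]] )] [P [Q ( )]]] )] [P [Q ( )]]]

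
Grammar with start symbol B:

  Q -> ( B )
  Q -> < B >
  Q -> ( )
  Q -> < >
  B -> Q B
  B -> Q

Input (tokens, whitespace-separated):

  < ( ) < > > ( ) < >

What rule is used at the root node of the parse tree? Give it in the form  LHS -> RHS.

[B [Q < [B [Q ( )] [B [Q < >]]] >] [B [Q ( )] [B [Q < >]]]]

B -> Q B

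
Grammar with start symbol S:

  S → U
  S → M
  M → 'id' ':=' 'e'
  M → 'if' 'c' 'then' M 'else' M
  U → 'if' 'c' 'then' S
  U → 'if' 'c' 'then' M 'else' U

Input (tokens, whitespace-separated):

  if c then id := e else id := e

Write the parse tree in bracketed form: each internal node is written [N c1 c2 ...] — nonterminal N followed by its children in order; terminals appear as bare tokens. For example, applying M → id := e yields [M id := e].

S
M
if c then M else M
if c then id := e else M
if c then id := e else id := e

[S [M if c then [M id := e] else [M id := e]]]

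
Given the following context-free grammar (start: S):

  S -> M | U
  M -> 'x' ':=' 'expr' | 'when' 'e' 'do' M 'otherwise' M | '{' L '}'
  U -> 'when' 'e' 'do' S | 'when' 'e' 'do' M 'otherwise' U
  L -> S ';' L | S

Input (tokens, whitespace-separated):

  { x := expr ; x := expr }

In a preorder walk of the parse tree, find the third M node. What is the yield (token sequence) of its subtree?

x := expr

[S [M { [L [S [M x := expr]] ; [L [S [M x := expr]]]] }]]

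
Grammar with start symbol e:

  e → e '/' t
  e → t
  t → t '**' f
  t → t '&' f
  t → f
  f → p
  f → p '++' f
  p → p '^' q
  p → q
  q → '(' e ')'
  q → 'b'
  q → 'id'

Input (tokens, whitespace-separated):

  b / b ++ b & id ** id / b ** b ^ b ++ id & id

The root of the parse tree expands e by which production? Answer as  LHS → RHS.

e → e '/' t

[e [e [e [t [f [p [q b]]]]] / [t [t [t [f [p [q b]] ++ [f [p [q b]]]]] & [f [p [q id]]]] ** [f [p [q id]]]]] / [t [t [t [f [p [q b]]]] ** [f [p [p [q b]] ^ [q b]] ++ [f [p [q id]]]]] & [f [p [q id]]]]]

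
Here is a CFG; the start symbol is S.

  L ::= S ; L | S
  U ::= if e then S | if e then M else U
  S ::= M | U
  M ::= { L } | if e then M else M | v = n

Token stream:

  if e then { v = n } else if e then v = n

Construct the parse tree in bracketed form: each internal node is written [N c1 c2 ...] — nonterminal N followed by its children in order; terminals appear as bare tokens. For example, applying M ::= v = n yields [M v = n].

S
U
if e then M else U
if e then { L } else U
if e then { S } else U
if e then { M } else U
if e then { v = n } else U
if e then { v = n } else if e then S
if e then { v = n } else if e then M
if e then { v = n } else if e then v = n

[S [U if e then [M { [L [S [M v = n]]] }] else [U if e then [S [M v = n]]]]]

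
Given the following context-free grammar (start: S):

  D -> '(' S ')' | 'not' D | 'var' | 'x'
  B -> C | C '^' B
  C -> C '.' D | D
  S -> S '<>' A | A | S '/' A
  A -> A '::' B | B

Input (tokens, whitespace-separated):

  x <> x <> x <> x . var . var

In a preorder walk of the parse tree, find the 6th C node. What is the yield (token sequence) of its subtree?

x

[S [S [S [S [A [B [C [D x]]]]] <> [A [B [C [D x]]]]] <> [A [B [C [D x]]]]] <> [A [B [C [C [C [D x]] . [D var]] . [D var]]]]]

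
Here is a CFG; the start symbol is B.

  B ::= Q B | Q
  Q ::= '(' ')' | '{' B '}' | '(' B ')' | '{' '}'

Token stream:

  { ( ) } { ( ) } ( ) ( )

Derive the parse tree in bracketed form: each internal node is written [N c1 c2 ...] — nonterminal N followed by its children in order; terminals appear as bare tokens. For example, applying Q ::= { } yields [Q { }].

B
Q B
{ B } B
{ Q } B
{ ( ) } B
{ ( ) } Q B
{ ( ) } { B } B
{ ( ) } { Q } B
{ ( ) } { ( ) } B
{ ( ) } { ( ) } Q B
{ ( ) } { ( ) } ( ) B
{ ( ) } { ( ) } ( ) Q
{ ( ) } { ( ) } ( ) ( )

[B [Q { [B [Q ( )]] }] [B [Q { [B [Q ( )]] }] [B [Q ( )] [B [Q ( )]]]]]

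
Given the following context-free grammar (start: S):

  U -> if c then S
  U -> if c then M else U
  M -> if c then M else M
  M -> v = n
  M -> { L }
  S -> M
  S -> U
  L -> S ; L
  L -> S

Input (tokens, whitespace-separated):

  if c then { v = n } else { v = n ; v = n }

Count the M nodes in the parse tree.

6

[S [M if c then [M { [L [S [M v = n]]] }] else [M { [L [S [M v = n]] ; [L [S [M v = n]]]] }]]]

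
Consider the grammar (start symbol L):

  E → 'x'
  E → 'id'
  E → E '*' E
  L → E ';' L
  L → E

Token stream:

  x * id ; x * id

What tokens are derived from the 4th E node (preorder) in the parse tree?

[L [E [E x] * [E id]] ; [L [E [E x] * [E id]]]]

x * id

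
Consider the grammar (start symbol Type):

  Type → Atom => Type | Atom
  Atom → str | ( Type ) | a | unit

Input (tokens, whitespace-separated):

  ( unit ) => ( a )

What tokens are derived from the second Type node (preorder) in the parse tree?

unit

[Type [Atom ( [Type [Atom unit]] )] => [Type [Atom ( [Type [Atom a]] )]]]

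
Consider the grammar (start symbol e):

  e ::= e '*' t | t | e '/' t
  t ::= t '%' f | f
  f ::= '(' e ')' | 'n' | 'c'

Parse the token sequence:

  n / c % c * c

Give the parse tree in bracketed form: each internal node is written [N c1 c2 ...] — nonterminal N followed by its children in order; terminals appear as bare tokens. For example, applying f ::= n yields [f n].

e
e * t
e / t * t
t / t * t
f / t * t
n / t * t
n / t % f * t
n / f % f * t
n / c % f * t
n / c % c * t
n / c % c * f
n / c % c * c

[e [e [e [t [f n]]] / [t [t [f c]] % [f c]]] * [t [f c]]]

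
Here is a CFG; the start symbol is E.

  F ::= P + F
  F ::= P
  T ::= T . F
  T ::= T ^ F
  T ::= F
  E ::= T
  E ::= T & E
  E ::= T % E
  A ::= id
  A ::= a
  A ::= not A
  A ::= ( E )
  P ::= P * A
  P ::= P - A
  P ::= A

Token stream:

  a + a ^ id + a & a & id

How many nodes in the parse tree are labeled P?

[E [T [T [F [P [A a]] + [F [P [A a]]]]] ^ [F [P [A id]] + [F [P [A a]]]]] & [E [T [F [P [A a]]]] & [E [T [F [P [A id]]]]]]]

6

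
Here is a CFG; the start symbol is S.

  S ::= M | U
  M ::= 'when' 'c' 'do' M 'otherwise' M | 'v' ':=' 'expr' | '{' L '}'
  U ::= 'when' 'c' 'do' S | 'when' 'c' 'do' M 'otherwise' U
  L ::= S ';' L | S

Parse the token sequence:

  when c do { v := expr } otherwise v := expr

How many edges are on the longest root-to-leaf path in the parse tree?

6

[S [M when c do [M { [L [S [M v := expr]]] }] otherwise [M v := expr]]]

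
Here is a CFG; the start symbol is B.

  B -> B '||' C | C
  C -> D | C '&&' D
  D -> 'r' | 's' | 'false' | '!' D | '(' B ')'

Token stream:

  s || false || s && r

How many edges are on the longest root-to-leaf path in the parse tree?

5

[B [B [B [C [D s]]] || [C [D false]]] || [C [C [D s]] && [D r]]]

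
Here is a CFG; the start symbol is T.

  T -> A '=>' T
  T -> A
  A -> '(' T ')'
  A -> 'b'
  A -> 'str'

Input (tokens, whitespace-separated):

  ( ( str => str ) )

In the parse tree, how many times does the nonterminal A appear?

[T [A ( [T [A ( [T [A str] => [T [A str]]] )]] )]]

4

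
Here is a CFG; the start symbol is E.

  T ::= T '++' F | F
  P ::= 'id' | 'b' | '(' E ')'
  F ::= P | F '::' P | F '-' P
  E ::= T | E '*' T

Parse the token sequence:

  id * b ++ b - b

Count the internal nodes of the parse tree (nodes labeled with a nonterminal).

13

[E [E [T [F [P id]]]] * [T [T [F [P b]]] ++ [F [F [P b]] - [P b]]]]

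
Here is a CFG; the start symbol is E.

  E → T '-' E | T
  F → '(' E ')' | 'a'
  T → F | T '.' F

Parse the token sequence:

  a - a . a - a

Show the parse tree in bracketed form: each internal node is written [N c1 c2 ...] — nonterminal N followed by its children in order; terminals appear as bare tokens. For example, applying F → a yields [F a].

E
T - E
F - E
a - E
a - T - E
a - T . F - E
a - F . F - E
a - a . F - E
a - a . a - E
a - a . a - T
a - a . a - F
a - a . a - a

[E [T [F a]] - [E [T [T [F a]] . [F a]] - [E [T [F a]]]]]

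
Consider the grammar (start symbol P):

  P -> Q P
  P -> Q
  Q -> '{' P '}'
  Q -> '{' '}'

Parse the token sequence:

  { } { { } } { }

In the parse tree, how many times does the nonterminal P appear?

4

[P [Q { }] [P [Q { [P [Q { }]] }] [P [Q { }]]]]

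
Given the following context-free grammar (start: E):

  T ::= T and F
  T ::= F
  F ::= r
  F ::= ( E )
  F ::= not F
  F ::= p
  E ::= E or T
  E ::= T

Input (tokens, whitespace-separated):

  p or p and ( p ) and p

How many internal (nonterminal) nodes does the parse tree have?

[E [E [T [F p]]] or [T [T [T [F p]] and [F ( [E [T [F p]]] )]] and [F p]]]

13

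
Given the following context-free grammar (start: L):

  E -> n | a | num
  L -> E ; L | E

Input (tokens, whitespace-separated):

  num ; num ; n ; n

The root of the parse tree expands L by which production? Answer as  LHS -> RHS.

[L [E num] ; [L [E num] ; [L [E n] ; [L [E n]]]]]

L -> E ; L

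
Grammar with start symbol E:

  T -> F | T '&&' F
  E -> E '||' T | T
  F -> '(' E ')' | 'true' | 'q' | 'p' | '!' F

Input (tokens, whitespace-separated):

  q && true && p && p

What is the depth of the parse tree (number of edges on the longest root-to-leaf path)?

6

[E [T [T [T [T [F q]] && [F true]] && [F p]] && [F p]]]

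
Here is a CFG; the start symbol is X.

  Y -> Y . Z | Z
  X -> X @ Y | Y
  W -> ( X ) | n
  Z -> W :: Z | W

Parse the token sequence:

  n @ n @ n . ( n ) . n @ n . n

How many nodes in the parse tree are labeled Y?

8

[X [X [X [X [Y [Z [W n]]]] @ [Y [Z [W n]]]] @ [Y [Y [Y [Z [W n]]] . [Z [W ( [X [Y [Z [W n]]]] )]]] . [Z [W n]]]] @ [Y [Y [Z [W n]]] . [Z [W n]]]]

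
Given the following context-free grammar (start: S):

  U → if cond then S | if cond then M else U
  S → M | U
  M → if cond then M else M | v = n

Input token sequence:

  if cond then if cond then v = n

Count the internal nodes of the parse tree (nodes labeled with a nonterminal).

6

[S [U if cond then [S [U if cond then [S [M v = n]]]]]]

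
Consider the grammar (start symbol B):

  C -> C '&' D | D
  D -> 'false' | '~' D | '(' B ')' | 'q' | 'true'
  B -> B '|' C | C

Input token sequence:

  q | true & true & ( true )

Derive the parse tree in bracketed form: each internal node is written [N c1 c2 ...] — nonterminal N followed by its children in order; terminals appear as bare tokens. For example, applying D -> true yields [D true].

[B [B [C [D q]]] | [C [C [C [D true]] & [D true]] & [D ( [B [C [D true]]] )]]]

B
B | C
C | C
D | C
q | C
q | C & D
q | C & D & D
q | D & D & D
q | true & D & D
q | true & true & D
q | true & true & ( B )
q | true & true & ( C )
q | true & true & ( D )
q | true & true & ( true )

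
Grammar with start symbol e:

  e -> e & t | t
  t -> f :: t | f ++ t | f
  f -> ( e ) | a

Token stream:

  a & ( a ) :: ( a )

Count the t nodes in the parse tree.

5

[e [e [t [f a]]] & [t [f ( [e [t [f a]]] )] :: [t [f ( [e [t [f a]]] )]]]]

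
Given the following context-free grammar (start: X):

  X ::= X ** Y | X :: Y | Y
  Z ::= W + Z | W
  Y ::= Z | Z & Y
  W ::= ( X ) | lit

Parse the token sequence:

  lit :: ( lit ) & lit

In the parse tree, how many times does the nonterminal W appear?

[X [X [Y [Z [W lit]]]] :: [Y [Z [W ( [X [Y [Z [W lit]]]] )]] & [Y [Z [W lit]]]]]

4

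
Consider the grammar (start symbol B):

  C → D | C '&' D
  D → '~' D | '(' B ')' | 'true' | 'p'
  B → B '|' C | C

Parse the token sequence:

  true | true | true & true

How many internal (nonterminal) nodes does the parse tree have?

[B [B [B [C [D true]]] | [C [D true]]] | [C [C [D true]] & [D true]]]

11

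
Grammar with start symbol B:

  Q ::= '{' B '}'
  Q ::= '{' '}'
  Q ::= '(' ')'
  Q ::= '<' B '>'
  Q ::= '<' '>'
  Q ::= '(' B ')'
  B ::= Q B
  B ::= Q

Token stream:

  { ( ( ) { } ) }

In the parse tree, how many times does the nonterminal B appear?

4

[B [Q { [B [Q ( [B [Q ( )] [B [Q { }]]] )]] }]]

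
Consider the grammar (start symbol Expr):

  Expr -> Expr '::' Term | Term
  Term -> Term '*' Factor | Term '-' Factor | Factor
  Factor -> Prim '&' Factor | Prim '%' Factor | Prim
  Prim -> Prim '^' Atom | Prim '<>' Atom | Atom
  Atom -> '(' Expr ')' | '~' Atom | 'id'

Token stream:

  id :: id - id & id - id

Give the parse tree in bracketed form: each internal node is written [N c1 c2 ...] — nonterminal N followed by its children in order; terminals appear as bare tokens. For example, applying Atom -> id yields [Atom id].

[Expr [Expr [Term [Factor [Prim [Atom id]]]]] :: [Term [Term [Term [Factor [Prim [Atom id]]]] - [Factor [Prim [Atom id]] & [Factor [Prim [Atom id]]]]] - [Factor [Prim [Atom id]]]]]

Expr
Expr :: Term
Term :: Term
Factor :: Term
Prim :: Term
Atom :: Term
id :: Term
id :: Term - Factor
id :: Term - Factor - Factor
id :: Factor - Factor - Factor
id :: Prim - Factor - Factor
id :: Atom - Factor - Factor
id :: id - Factor - Factor
id :: id - Prim & Factor - Factor
id :: id - Atom & Factor - Factor
id :: id - id & Factor - Factor
id :: id - id & Prim - Factor
id :: id - id & Atom - Factor
id :: id - id & id - Factor
id :: id - id & id - Prim
id :: id - id & id - Atom
id :: id - id & id - id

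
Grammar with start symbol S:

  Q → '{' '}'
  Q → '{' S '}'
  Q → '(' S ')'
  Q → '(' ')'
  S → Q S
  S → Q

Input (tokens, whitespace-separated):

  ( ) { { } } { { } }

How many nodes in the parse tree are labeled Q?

[S [Q ( )] [S [Q { [S [Q { }]] }] [S [Q { [S [Q { }]] }]]]]

5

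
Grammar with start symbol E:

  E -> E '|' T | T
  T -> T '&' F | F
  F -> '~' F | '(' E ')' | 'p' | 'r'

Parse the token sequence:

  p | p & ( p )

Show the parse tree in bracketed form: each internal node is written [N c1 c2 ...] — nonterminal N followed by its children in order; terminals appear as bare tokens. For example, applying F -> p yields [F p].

E
E | T
T | T
F | T
p | T
p | T & F
p | F & F
p | p & F
p | p & ( E )
p | p & ( T )
p | p & ( F )
p | p & ( p )

[E [E [T [F p]]] | [T [T [F p]] & [F ( [E [T [F p]]] )]]]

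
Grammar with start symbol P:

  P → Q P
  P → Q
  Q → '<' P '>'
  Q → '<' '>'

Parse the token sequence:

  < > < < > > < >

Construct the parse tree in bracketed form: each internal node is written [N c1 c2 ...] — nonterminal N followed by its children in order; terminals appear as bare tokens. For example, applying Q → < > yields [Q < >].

P
Q P
< > P
< > Q P
< > < P > P
< > < Q > P
< > < < > > P
< > < < > > Q
< > < < > > < >

[P [Q < >] [P [Q < [P [Q < >]] >] [P [Q < >]]]]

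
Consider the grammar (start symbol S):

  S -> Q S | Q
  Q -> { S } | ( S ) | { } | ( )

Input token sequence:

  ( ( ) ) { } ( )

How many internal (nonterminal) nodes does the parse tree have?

8

[S [Q ( [S [Q ( )]] )] [S [Q { }] [S [Q ( )]]]]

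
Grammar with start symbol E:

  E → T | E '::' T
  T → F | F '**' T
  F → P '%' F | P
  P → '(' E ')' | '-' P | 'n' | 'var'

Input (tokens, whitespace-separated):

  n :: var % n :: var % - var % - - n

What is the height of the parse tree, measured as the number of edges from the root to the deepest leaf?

[E [E [E [T [F [P n]]]] :: [T [F [P var] % [F [P n]]]]] :: [T [F [P var] % [F [P - [P var]] % [F [P - [P - [P n]]]]]]]]

8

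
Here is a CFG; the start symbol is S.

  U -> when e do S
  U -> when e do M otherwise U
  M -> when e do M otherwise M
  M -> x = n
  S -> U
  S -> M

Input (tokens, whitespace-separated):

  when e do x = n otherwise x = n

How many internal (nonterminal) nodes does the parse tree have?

[S [M when e do [M x = n] otherwise [M x = n]]]

4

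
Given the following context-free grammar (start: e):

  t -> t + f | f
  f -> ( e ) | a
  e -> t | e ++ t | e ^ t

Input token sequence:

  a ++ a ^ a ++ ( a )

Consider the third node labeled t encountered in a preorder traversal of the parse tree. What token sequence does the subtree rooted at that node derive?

[e [e [e [e [t [f a]]] ++ [t [f a]]] ^ [t [f a]]] ++ [t [f ( [e [t [f a]]] )]]]

a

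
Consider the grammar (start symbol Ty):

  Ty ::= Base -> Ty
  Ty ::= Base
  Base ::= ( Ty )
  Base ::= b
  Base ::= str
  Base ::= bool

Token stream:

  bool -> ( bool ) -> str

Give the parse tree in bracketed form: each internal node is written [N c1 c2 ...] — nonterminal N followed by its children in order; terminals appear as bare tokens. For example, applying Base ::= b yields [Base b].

Ty
Base -> Ty
bool -> Ty
bool -> Base -> Ty
bool -> ( Ty ) -> Ty
bool -> ( Base ) -> Ty
bool -> ( bool ) -> Ty
bool -> ( bool ) -> Base
bool -> ( bool ) -> str

[Ty [Base bool] -> [Ty [Base ( [Ty [Base bool]] )] -> [Ty [Base str]]]]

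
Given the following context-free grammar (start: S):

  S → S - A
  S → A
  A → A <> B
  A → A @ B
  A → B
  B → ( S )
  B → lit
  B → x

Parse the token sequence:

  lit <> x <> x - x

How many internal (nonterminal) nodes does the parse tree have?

[S [S [A [A [A [B lit]] <> [B x]] <> [B x]]] - [A [B x]]]

10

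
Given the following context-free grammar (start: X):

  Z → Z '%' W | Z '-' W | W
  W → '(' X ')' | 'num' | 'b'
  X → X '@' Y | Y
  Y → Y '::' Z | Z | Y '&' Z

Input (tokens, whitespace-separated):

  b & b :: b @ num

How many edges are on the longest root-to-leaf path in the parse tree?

7

[X [X [Y [Y [Y [Z [W b]]] & [Z [W b]]] :: [Z [W b]]]] @ [Y [Z [W num]]]]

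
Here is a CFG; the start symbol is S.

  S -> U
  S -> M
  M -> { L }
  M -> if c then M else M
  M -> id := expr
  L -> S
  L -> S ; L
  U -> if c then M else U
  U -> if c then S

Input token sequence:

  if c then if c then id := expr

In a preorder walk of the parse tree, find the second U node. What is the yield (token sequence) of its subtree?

[S [U if c then [S [U if c then [S [M id := expr]]]]]]

if c then id := expr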